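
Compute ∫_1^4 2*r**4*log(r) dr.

-2046/25 + 4096*log(2)/5

Integrate by parts once (u = ln r, dv = 2*r**4 dr).
An antiderivative is F(r) = 2*r**5*(5*log(r) - 1)/25.
Then F(4) - F(1) = (-2048/25 + 4096*log(2)/5) - (-2/25) = -2046/25 + 4096*log(2)/5.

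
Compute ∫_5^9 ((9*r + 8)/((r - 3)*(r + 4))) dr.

-3*log(3) + 4*log(13)

Factor the denominator: r**2 + r - 12 = (r + 4)(r - 3).
Partial fractions: (9*r + 8)/((r - 3)*(r + 4)) = 4/(r + 4) + 5/(r - 3).
An antiderivative is F(r) = 5*log(r - 3) + 4*log(r + 4).
Then F(9) - F(5) = (5*log(2) + 5*log(3) + 4*log(13)) - (5*log(2) + 8*log(3)) = -3*log(3) + 4*log(13).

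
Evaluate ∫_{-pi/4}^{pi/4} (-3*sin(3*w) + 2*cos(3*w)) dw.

An antiderivative is F(w) = 2*sin(3*w)/3 + cos(3*w).
Then F(pi/4) - F(-pi/4) = (-sqrt(2)/6) - (-5*sqrt(2)/6) = 2*sqrt(2)/3.

2*sqrt(2)/3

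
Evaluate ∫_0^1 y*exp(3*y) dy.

Integrate by parts once (u = y, dv = exp(3*y) dy).
An antiderivative is F(y) = (3*y - 1)*exp(3*y)/9.
Then F(1) - F(0) = (2*exp(3)/9) - (-1/9) = 1/9 + 2*exp(3)/9.

1/9 + 2*exp(3)/9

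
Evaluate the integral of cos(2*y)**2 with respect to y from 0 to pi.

Use the identity cos^2(2*y) = (1 + cos(4*y))/2.
An antiderivative is F(y) = y/2 + sin(4*y)/8.
Then F(pi) - F(0) = (pi/2) - (0) = pi/2.

pi/2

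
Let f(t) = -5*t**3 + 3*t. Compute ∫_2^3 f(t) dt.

-295/4

By the power rule, an antiderivative is F(t) = -5*t**4/4 + 3*t**2/2.
Then F(3) - F(2) = (-351/4) - (-14) = -295/4.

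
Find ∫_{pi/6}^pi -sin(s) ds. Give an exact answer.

-1 - sqrt(3)/2

An antiderivative is F(s) = cos(s).
Then F(pi) - F(pi/6) = (-1) - (sqrt(3)/2) = -1 - sqrt(3)/2.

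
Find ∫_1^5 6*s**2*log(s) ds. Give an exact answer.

-248/3 + 250*log(5)

Integrate by parts once (u = ln s, dv = 6*s**2 ds).
An antiderivative is F(s) = 2*s**3*(3*log(s) - 1)/3.
Then F(5) - F(1) = (-250/3 + 250*log(5)) - (-2/3) = -248/3 + 250*log(5).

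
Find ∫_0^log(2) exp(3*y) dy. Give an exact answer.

Let u = exp(y), so du = exp(y) dy. When y = 0, u = 1; when y = log(2), u = 2.
The integral becomes ∫ u**2 du from 1 to 2, with antiderivative u**3/3.
Back in y: F(y) = exp(3*y)/3.
Then F(log(2)) - F(0) = (8/3) - (1/3) = 7/3.

7/3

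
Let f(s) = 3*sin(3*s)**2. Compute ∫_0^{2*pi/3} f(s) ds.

pi

Use the identity sin^2(3*s) = (1 - cos(6*s))/2.
An antiderivative is F(s) = 3*s/2 - sin(6*s)/4.
Then F(2*pi/3) - F(0) = (pi) - (0) = pi.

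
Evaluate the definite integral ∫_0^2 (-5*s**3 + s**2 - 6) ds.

-88/3

By the power rule, an antiderivative is F(s) = -5*s**4/4 + s**3/3 - 6*s.
Then F(2) - F(0) = (-88/3) - (0) = -88/3.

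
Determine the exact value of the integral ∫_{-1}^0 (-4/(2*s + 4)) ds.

An antiderivative is F(s) = -2*log(2*s + 4).
Then F(0) - F(-1) = (-log(16)) - (-log(4)) = -log(4).

-log(4)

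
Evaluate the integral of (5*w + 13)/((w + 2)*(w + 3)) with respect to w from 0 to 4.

log(3) + 2*log(7)

Factor the denominator: w**2 + 5*w + 6 = (w + 3)(w + 2).
Partial fractions: (5*w + 13)/((w + 2)*(w + 3)) = 2/(w + 3) + 3/(w + 2).
An antiderivative is F(w) = 3*log(w + 2) + 2*log(w + 3).
Then F(4) - F(0) = (3*log(2) + 3*log(3) + 2*log(7)) - (log(72)) = log(3) + 2*log(7).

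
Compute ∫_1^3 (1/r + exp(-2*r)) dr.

-exp(-6)/2 + exp(-2)/2 + log(3)

An antiderivative is F(r) = log(r) - exp(-2*r)/2.
Then F(3) - F(1) = (-exp(-6)/2 + log(3)) - (-exp(-2)/2) = -exp(-6)/2 + exp(-2)/2 + log(3).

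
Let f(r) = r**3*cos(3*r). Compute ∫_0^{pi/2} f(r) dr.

-pi**3/24 + 2/27 + pi/9

Integrate by parts 3 times (u = r^3, dv = cos(3*r) dr).
An antiderivative is F(r) = r**3*sin(3*r)/3 + r**2*cos(3*r)/3 - 2*r*sin(3*r)/9 - 2*cos(3*r)/27.
Then F(pi/2) - F(0) = (-pi**3/24 + pi/9) - (-2/27) = -pi**3/24 + 2/27 + pi/9.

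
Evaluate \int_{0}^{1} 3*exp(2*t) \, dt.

-3/2 + 3*exp(2)/2

An antiderivative is F(t) = 3*exp(2*t)/2.
Then F(1) - F(0) = (3*exp(2)/2) - (3/2) = -3/2 + 3*exp(2)/2.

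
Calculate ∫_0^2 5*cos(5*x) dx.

sin(10)

Let u = 5*x, so du = 5 dx. When x = 0, u = 0; when x = 2, u = 10.
The integral becomes ∫ cos(u) du from 0 to 10, with antiderivative sin(u).
Back in x: F(x) = sin(5*x).
Then F(2) - F(0) = (sin(10)) - (0) = sin(10).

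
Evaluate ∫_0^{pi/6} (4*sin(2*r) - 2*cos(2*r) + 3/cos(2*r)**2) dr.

1 + sqrt(3)

An antiderivative is F(r) = -sin(2*r) - 2*cos(2*r) + 3*tan(2*r)/2.
Then F(pi/6) - F(0) = (-1 + sqrt(3)) - (-2) = 1 + sqrt(3).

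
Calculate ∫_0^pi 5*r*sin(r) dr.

5*pi

Integrate by parts once (u = r, dv = 5*sin(r) dr).
An antiderivative is F(r) = -5*r*cos(r) + 5*sin(r).
Then F(pi) - F(0) = (5*pi) - (0) = 5*pi.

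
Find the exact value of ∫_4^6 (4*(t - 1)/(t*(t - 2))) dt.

log(9)

Factor the denominator: t**2 - 2*t = t(t - 2).
Partial fractions: 4*(t - 1)/(t*(t - 2)) = 2/t + 2/(t - 2).
An antiderivative is F(t) = 2*log(t) + 2*log(t - 2).
Then F(6) - F(4) = (2*log(3) + 6*log(2)) - (log(64)) = log(9).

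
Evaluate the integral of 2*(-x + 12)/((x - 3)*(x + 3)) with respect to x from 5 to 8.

-5*log(11) + 3*log(5) + 12*log(2)

Factor the denominator: x**2 - 9 = (x + 3)(x - 3).
Partial fractions: 2*(-x + 12)/((x - 3)*(x + 3)) = -5/(x + 3) + 3/(x - 3).
An antiderivative is F(x) = 3*log(x - 3) - 5*log(x + 3).
Then F(8) - F(5) = (-5*log(11) + 3*log(5)) - (-12*log(2)) = -5*log(11) + 3*log(5) + 12*log(2).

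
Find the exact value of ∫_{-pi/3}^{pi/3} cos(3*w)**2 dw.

pi/3

Use the identity cos^2(3*w) = (1 + cos(6*w))/2.
An antiderivative is F(w) = w/2 + sin(6*w)/12.
Then F(pi/3) - F(-pi/3) = (pi/6) - (-pi/6) = pi/3.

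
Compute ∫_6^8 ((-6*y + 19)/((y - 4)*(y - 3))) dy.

Factor the denominator: y**2 - 7*y + 12 = (y - 3)(y - 4).
Partial fractions: (-6*y + 19)/((y - 4)*(y - 3)) = -1/(y - 3) - 5/(y - 4).
An antiderivative is F(y) = -5*log(y - 4) - log(y - 3).
Then F(8) - F(6) = (-10*log(2) - log(5)) - (-log(96)) = -5*log(2) - log(5) + log(3).

-5*log(2) - log(5) + log(3)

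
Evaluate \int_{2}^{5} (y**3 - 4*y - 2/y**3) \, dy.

By the power rule, an antiderivative is F(y) = y**4/4 - 2*y**2 + y**(-2).
Then F(5) - F(2) = (10629/100) - (-15/4) = 2751/25.

2751/25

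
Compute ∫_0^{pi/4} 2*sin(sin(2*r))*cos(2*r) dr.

1 - cos(1)

Let u = sin(2*r), so du = 2*cos(2*r) dr. When r = 0, u = 0; when r = pi/4, u = 1.
The integral becomes ∫ sin(u) du from 0 to 1, with antiderivative -cos(u).
Back in r: F(r) = -cos(sin(2*r)).
Then F(pi/4) - F(0) = (-cos(1)) - (-1) = 1 - cos(1).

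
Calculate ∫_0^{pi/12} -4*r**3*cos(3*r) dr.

-8/27 - sqrt(2)*pi**2/216 - sqrt(2)*pi**3/2592 + sqrt(2)*pi/27 + 4*sqrt(2)/27

Integrate by parts 3 times (u = r^3, dv = -4*cos(3*r) dr).
An antiderivative is F(r) = -4*r**3*sin(3*r)/3 - 4*r**2*cos(3*r)/3 + 8*r*sin(3*r)/9 + 8*cos(3*r)/27.
Then F(pi/12) - F(0) = (sqrt(2)*(-12*pi**2 - pi**3 + 96*pi + 384)/2592) - (8/27) = -8/27 - sqrt(2)*pi**2/216 - sqrt(2)*pi**3/2592 + sqrt(2)*pi/27 + 4*sqrt(2)/27.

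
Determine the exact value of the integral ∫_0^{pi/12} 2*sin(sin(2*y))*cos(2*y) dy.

Let u = sin(2*y), so du = 2*cos(2*y) dy. When y = 0, u = 0; when y = pi/12, u = 1/2.
The integral becomes ∫ sin(u) du from 0 to 1/2, with antiderivative -cos(u).
Back in y: F(y) = -cos(sin(2*y)).
Then F(pi/12) - F(0) = (-cos(1/2)) - (-1) = 1 - cos(1/2).

1 - cos(1/2)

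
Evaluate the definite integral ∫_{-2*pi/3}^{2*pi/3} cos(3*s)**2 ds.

2*pi/3

Use the identity cos^2(3*s) = (1 + cos(6*s))/2.
An antiderivative is F(s) = s/2 + sin(6*s)/12.
Then F(2*pi/3) - F(-2*pi/3) = (pi/3) - (-pi/3) = 2*pi/3.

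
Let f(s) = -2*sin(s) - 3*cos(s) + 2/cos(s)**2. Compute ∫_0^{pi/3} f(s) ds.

An antiderivative is F(s) = -3*sin(s) + 2*cos(s) + 2*tan(s).
Then F(pi/3) - F(0) = (sqrt(3)/2 + 1) - (2) = -1 + sqrt(3)/2.

-1 + sqrt(3)/2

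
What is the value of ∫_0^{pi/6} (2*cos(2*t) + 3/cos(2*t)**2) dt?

2*sqrt(3)

An antiderivative is F(t) = sin(2*t) + 3*tan(2*t)/2.
Then F(pi/6) - F(0) = (2*sqrt(3)) - (0) = 2*sqrt(3).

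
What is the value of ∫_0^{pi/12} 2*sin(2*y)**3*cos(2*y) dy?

1/64

Let u = sin(2*y), so du = 2*cos(2*y) dy. When y = 0, u = 0; when y = pi/12, u = 1/2.
The integral becomes ∫ u**3 du from 0 to 1/2, with antiderivative u**4/4.
Back in y: F(y) = sin(2*y)**4/4.
Then F(pi/12) - F(0) = (1/64) - (0) = 1/64.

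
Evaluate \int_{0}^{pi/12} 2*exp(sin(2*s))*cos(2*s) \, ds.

Let u = sin(2*s), so du = 2*cos(2*s) ds. When s = 0, u = 0; when s = pi/12, u = 1/2.
The integral becomes ∫ exp(u) du from 0 to 1/2, with antiderivative exp(u).
Back in s: F(s) = exp(sin(2*s)).
Then F(pi/12) - F(0) = (exp(1/2)) - (1) = -1 + exp(1/2).

-1 + exp(1/2)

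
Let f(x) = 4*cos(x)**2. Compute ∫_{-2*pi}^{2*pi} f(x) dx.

8*pi

Use the identity cos^2(x) = (1 + cos(2*x))/2.
An antiderivative is F(x) = 2*x + sin(2*x).
Then F(2*pi) - F(-2*pi) = (4*pi) - (-4*pi) = 8*pi.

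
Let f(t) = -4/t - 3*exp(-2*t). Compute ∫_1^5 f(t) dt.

An antiderivative is F(t) = -4*log(t) + 3*exp(-2*t)/2.
Then F(5) - F(1) = (-4*log(5) + 3*exp(-10)/2) - (3*exp(-2)/2) = -4*log(5) - 3*exp(-2)/2 + 3*exp(-10)/2.

-4*log(5) - 3*exp(-2)/2 + 3*exp(-10)/2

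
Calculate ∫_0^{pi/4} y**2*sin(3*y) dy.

Integrate by parts twice (u = y^2, dv = sin(3*y) dy).
An antiderivative is F(y) = -y**2*cos(3*y)/3 + 2*y*sin(3*y)/9 + 2*cos(3*y)/27.
Then F(pi/4) - F(0) = (sqrt(2)*(-32 + 24*pi + 9*pi**2)/864) - (2/27) = -2/27 - sqrt(2)/27 + sqrt(2)*pi/36 + sqrt(2)*pi**2/96.

-2/27 - sqrt(2)/27 + sqrt(2)*pi/36 + sqrt(2)*pi**2/96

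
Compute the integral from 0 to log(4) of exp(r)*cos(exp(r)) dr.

-sin(1) + sin(4)

Let u = exp(r), so du = exp(r) dr. When r = 0, u = 1; when r = log(4), u = 4.
The integral becomes ∫ cos(u) du from 1 to 4, with antiderivative sin(u).
Back in r: F(r) = sin(exp(r)).
Then F(log(4)) - F(0) = (sin(4)) - (sin(1)) = -sin(1) + sin(4).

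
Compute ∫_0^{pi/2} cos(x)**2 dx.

pi/4

Use the identity cos^2(x) = (1 + cos(2*x))/2.
An antiderivative is F(x) = x/2 + sin(2*x)/4.
Then F(pi/2) - F(0) = (pi/4) - (0) = pi/4.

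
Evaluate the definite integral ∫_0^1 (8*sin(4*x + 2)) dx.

Let u = 4*x + 2, so du = 4 dx. When x = 0, u = 2; when x = 1, u = 6.
The integral becomes 2·∫ sin(u) du from 2 to 6, with antiderivative -2*cos(u).
Back in x: F(x) = -2*cos(4*x + 2).
Then F(1) - F(0) = (-2*cos(6)) - (-2*cos(2)) = -2*cos(6) + 2*cos(2).

-2*cos(6) + 2*cos(2)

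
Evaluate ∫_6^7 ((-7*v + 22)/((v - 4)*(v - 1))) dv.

-7*log(3) - 3*log(2) + 5*log(5)

Factor the denominator: v**2 - 5*v + 4 = (v - 1)(v - 4).
Partial fractions: (-7*v + 22)/((v - 4)*(v - 1)) = -5/(v - 1) - 2/(v - 4).
An antiderivative is F(v) = -2*log(v - 4) - 5*log(v - 1).
Then F(7) - F(6) = (-7*log(3) - 5*log(2)) - (-5*log(5) - 2*log(2)) = -7*log(3) - 3*log(2) + 5*log(5).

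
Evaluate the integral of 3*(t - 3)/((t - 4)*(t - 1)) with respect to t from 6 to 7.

Factor the denominator: t**2 - 5*t + 4 = (t - 1)(t - 4).
Partial fractions: 3*(t - 3)/((t - 4)*(t - 1)) = 2/(t - 1) + 1/(t - 4).
An antiderivative is F(t) = log(t - 4) + 2*log(t - 1).
Then F(7) - F(6) = (2*log(2) + 3*log(3)) - (log(50)) = log(54/25).

log(54/25)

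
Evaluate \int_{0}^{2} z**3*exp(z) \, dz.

Integrate by parts 3 times (u = z^3, dv = exp(z) dz).
An antiderivative is F(z) = (z**3 - 3*z**2 + 6*z - 6)*exp(z).
Then F(2) - F(0) = (2*exp(2)) - (-6) = 6 + 2*exp(2).

6 + 2*exp(2)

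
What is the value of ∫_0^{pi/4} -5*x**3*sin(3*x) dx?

5*sqrt(2)*(-36*pi**2 - 9*pi**3 + 128 + 96*pi)/3456

Integrate by parts 3 times (u = x^3, dv = -5*sin(3*x) dx).
An antiderivative is F(x) = 5*x**3*cos(3*x)/3 - 5*x**2*sin(3*x)/3 - 10*x*cos(3*x)/9 + 10*sin(3*x)/27.
Then F(pi/4) - F(0) = (5*sqrt(2)*(-36*pi**2 - 9*pi**3 + 128 + 96*pi)/3456) - (0) = 5*sqrt(2)*(-36*pi**2 - 9*pi**3 + 128 + 96*pi)/3456.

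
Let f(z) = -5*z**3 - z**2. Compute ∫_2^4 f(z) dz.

By the power rule, an antiderivative is F(z) = -5*z**4/4 - z**3/3.
Then F(4) - F(2) = (-1024/3) - (-68/3) = -956/3.

-956/3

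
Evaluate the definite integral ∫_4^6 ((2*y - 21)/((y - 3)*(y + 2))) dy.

-8*log(3) + 10*log(2)

Factor the denominator: y**2 - y - 6 = (y + 2)(y - 3).
Partial fractions: (2*y - 21)/((y - 3)*(y + 2)) = 5/(y + 2) - 3/(y - 3).
An antiderivative is F(y) = -3*log(y - 3) + 5*log(y + 2).
Then F(6) - F(4) = (-3*log(3) + 15*log(2)) - (5*log(2) + 5*log(3)) = -8*log(3) + 10*log(2).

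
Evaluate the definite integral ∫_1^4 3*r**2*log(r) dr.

-21 + 128*log(2)

Integrate by parts once (u = ln r, dv = 3*r**2 dr).
An antiderivative is F(r) = r**3*(3*log(r) - 1)/3.
Then F(4) - F(1) = (-64/3 + 128*log(2)) - (-1/3) = -21 + 128*log(2).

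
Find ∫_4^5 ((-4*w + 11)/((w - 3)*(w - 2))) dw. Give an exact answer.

Factor the denominator: w**2 - 5*w + 6 = (w - 2)(w - 3).
Partial fractions: (-4*w + 11)/((w - 3)*(w - 2)) = -3/(w - 2) - 1/(w - 3).
An antiderivative is F(w) = -log(w - 3) - 3*log(w - 2).
Then F(5) - F(4) = (-log(54)) - (-log(8)) = log(4/27).

log(4/27)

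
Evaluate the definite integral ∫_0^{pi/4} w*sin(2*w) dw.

Integrate by parts once (u = w, dv = sin(2*w) dw).
An antiderivative is F(w) = -w*cos(2*w)/2 + sin(2*w)/4.
Then F(pi/4) - F(0) = (1/4) - (0) = 1/4.

1/4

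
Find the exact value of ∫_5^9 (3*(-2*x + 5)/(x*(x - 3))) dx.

-11*log(3) + 5*log(5)

Factor the denominator: x**2 - 3*x = x(x - 3).
Partial fractions: 3*(-2*x + 5)/(x*(x - 3)) = -5/x - 1/(x - 3).
An antiderivative is F(x) = -5*log(x) - log(x - 3).
Then F(9) - F(5) = (-11*log(3) - log(2)) - (-5*log(5) - log(2)) = -11*log(3) + 5*log(5).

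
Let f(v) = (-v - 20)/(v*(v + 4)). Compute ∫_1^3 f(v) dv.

Factor the denominator: v**2 + 4*v = (v + 4)v.
Partial fractions: (-v - 20)/(v*(v + 4)) = 4/(v + 4) - 5/v.
An antiderivative is F(v) = -5*log(v) + 4*log(v + 4).
Then F(3) - F(1) = (-5*log(3) + 4*log(7)) - (4*log(5)) = -4*log(5) - 5*log(3) + 4*log(7).

-4*log(5) - 5*log(3) + 4*log(7)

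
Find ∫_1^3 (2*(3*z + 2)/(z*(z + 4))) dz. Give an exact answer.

-5*log(5) + log(3) + 5*log(7)

Factor the denominator: z**2 + 4*z = (z + 4)z.
Partial fractions: 2*(3*z + 2)/(z*(z + 4)) = 5/(z + 4) + 1/z.
An antiderivative is F(z) = log(z) + 5*log(z + 4).
Then F(3) - F(1) = (log(3) + 5*log(7)) - (5*log(5)) = -5*log(5) + log(3) + 5*log(7).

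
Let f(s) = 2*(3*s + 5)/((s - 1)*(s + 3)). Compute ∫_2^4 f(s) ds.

-2*log(5) + 2*log(7) + 4*log(3)

Factor the denominator: s**2 + 2*s - 3 = (s + 3)(s - 1).
Partial fractions: 2*(3*s + 5)/((s - 1)*(s + 3)) = 2/(s + 3) + 4/(s - 1).
An antiderivative is F(s) = 4*log(s - 1) + 2*log(s + 3).
Then F(4) - F(2) = (2*log(7) + 4*log(3)) - (log(25)) = -2*log(5) + 2*log(7) + 4*log(3).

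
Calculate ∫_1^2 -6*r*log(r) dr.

9/2 - 12*log(2)

Integrate by parts once (u = ln r, dv = -6*r dr).
An antiderivative is F(r) = -3*r**2*(2*log(r) - 1)/2.
Then F(2) - F(1) = (6 - 12*log(2)) - (3/2) = 9/2 - 12*log(2).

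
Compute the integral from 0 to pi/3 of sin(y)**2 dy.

Use the identity sin^2(y) = (1 - cos(2*y))/2.
An antiderivative is F(y) = y/2 - sin(2*y)/4.
Then F(pi/3) - F(0) = (-sqrt(3)/8 + pi/6) - (0) = -sqrt(3)/8 + pi/6.

-sqrt(3)/8 + pi/6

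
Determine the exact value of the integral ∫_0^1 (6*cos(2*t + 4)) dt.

3*sin(6) - 3*sin(4)

Let u = 2*t + 4, so du = 2 dt. When t = 0, u = 4; when t = 1, u = 6.
The integral becomes 3·∫ cos(u) du from 4 to 6, with antiderivative 3*sin(u).
Back in t: F(t) = 3*sin(2*t + 4).
Then F(1) - F(0) = (3*sin(6)) - (3*sin(4)) = 3*sin(6) - 3*sin(4).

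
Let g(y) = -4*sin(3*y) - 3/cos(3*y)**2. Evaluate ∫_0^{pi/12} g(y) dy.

-7/3 + 2*sqrt(2)/3

An antiderivative is F(y) = 4*cos(3*y)/3 - tan(3*y).
Then F(pi/12) - F(0) = (-1 + 2*sqrt(2)/3) - (4/3) = -7/3 + 2*sqrt(2)/3.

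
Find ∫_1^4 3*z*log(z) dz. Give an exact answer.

-45/4 + 48*log(2)

Integrate by parts once (u = ln z, dv = 3*z dz).
An antiderivative is F(z) = 3*z**2*(2*log(z) - 1)/4.
Then F(4) - F(1) = (-12 + 48*log(2)) - (-3/4) = -45/4 + 48*log(2).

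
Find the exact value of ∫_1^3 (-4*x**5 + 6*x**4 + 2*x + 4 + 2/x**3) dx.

-8012/45

By the power rule, an antiderivative is F(x) = -2*x**6/3 + 6*x**5/5 + x**2 + 4*x - 1/x**2.
Then F(3) - F(1) = (-7808/45) - (68/15) = -8012/45.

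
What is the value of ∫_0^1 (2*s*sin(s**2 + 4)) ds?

cos(4) - cos(5)

Let u = s**2 + 4, so du = 2*s ds. When s = 0, u = 4; when s = 1, u = 5.
The integral becomes ∫ sin(u) du from 4 to 5, with antiderivative -cos(u).
Back in s: F(s) = -cos(s**2 + 4).
Then F(1) - F(0) = (-cos(5)) - (-cos(4)) = cos(4) - cos(5).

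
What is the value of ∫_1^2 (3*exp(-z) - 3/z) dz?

-3*log(2) - 3*exp(-2) + 3*exp(-1)

An antiderivative is F(z) = -3*log(z) - 3*exp(-z).
Then F(2) - F(1) = (-3*log(2) - 3*exp(-2)) - (-3*exp(-1)) = -3*log(2) - 3*exp(-2) + 3*exp(-1).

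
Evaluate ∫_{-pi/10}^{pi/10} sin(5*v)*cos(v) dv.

Use the identity sin(5*v)cos(v) = [sin(6*v) + sin(4*v)]/2.
An antiderivative is F(v) = -cos(4*v)/8 - cos(6*v)/12.
Then F(pi/10) - F(-pi/10) = (1/96 - sqrt(5)/96) - (1/96 - sqrt(5)/96) = 0.

0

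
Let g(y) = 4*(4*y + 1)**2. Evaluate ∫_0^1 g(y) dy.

124/3

Let u = 4*y + 1, so du = 4 dy. When y = 0, u = 1; when y = 1, u = 5.
The integral becomes ∫ u**2 du from 1 to 5, with antiderivative u**3/3.
Back in y: F(y) = (4*y + 1)**3/3.
Then F(1) - F(0) = (125/3) - (1/3) = 124/3.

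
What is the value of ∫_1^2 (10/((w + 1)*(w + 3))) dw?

Factor the denominator: w**2 + 4*w + 3 = (w + 3)(w + 1).
Partial fractions: 10/((w + 1)*(w + 3)) = -5/(w + 3) + 5/(w + 1).
An antiderivative is F(w) = 5*log(w + 1) - 5*log(w + 3).
Then F(2) - F(1) = (-5*log(5) + 5*log(3)) - (-log(32)) = -5*log(5) + 5*log(2) + 5*log(3).

-5*log(5) + 5*log(2) + 5*log(3)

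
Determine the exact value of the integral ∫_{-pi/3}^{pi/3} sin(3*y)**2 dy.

pi/3

Use the identity sin^2(3*y) = (1 - cos(6*y))/2.
An antiderivative is F(y) = y/2 - sin(6*y)/12.
Then F(pi/3) - F(-pi/3) = (pi/6) - (-pi/6) = pi/3.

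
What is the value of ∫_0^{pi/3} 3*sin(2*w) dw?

9/4

An antiderivative is F(w) = -3*cos(2*w)/2.
Then F(pi/3) - F(0) = (3/4) - (-3/2) = 9/4.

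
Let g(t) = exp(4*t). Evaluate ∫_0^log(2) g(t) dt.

Let u = exp(t), so du = exp(t) dt. When t = 0, u = 1; when t = log(2), u = 2.
The integral becomes ∫ u**3 du from 1 to 2, with antiderivative u**4/4.
Back in t: F(t) = exp(4*t)/4.
Then F(log(2)) - F(0) = (4) - (1/4) = 15/4.

15/4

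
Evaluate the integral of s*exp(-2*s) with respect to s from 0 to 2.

(-5 + exp(4))*exp(-4)/4

Integrate by parts once (u = s, dv = exp(-2*s) ds).
An antiderivative is F(s) = (-2*s - 1)*exp(-2*s)/4.
Then F(2) - F(0) = (-5*exp(-4)/4) - (-1/4) = (-5 + exp(4))*exp(-4)/4.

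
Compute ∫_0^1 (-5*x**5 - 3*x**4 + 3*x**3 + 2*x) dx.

19/60

By the power rule, an antiderivative is F(x) = -5*x**6/6 - 3*x**5/5 + 3*x**4/4 + x**2.
Then F(1) - F(0) = (19/60) - (0) = 19/60.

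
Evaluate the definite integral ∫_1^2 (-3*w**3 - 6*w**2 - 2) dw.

By the power rule, an antiderivative is F(w) = -3*w**4/4 - 2*w**3 - 2*w.
Then F(2) - F(1) = (-32) - (-19/4) = -109/4.

-109/4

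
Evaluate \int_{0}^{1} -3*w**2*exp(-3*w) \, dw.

Integrate by parts twice (u = w^2, dv = -3*exp(-3*w) dw).
An antiderivative is F(w) = (9*w**2 + 6*w + 2)*exp(-3*w)/9.
Then F(1) - F(0) = (17*exp(-3)/9) - (2/9) = -2/9 + 17*exp(-3)/9.

-2/9 + 17*exp(-3)/9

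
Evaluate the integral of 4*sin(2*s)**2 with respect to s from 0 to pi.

Use the identity sin^2(2*s) = (1 - cos(4*s))/2.
An antiderivative is F(s) = 2*s - sin(4*s)/2.
Then F(pi) - F(0) = (2*pi) - (0) = 2*pi.

2*pi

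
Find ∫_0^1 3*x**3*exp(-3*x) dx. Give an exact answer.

Integrate by parts 3 times (u = x^3, dv = 3*exp(-3*x) dx).
An antiderivative is F(x) = (-9*x**3 - 9*x**2 - 6*x - 2)*exp(-3*x)/9.
Then F(1) - F(0) = (-26*exp(-3)/9) - (-2/9) = 2/9 - 26*exp(-3)/9.

2/9 - 26*exp(-3)/9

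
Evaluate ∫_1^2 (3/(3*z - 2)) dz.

An antiderivative is F(z) = log(3*z - 2).
Then F(2) - F(1) = (log(4)) - (0) = log(4).

log(4)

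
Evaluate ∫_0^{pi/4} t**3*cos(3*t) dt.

-sqrt(2)*pi**2/96 - sqrt(2)*pi/36 + sqrt(2)/27 + 2/27 + sqrt(2)*pi**3/384

Integrate by parts 3 times (u = t^3, dv = cos(3*t) dt).
An antiderivative is F(t) = t**3*sin(3*t)/3 + t**2*cos(3*t)/3 - 2*t*sin(3*t)/9 - 2*cos(3*t)/27.
Then F(pi/4) - F(0) = (sqrt(2)*(-36*pi**2 - 96*pi + 128 + 9*pi**3)/3456) - (-2/27) = -sqrt(2)*pi**2/96 - sqrt(2)*pi/36 + sqrt(2)/27 + 2/27 + sqrt(2)*pi**3/384.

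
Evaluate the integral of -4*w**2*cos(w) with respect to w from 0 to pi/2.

8 - pi**2

Integrate by parts twice (u = w^2, dv = -4*cos(w) dw).
An antiderivative is F(w) = -4*w**2*sin(w) - 8*w*cos(w) + 8*sin(w).
Then F(pi/2) - F(0) = (8 - pi**2) - (0) = 8 - pi**2.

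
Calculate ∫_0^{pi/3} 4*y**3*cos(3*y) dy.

16/27 - 4*pi**2/27

Integrate by parts 3 times (u = y^3, dv = 4*cos(3*y) dy).
An antiderivative is F(y) = 4*y**3*sin(3*y)/3 + 4*y**2*cos(3*y)/3 - 8*y*sin(3*y)/9 - 8*cos(3*y)/27.
Then F(pi/3) - F(0) = (8/27 - 4*pi**2/27) - (-8/27) = 16/27 - 4*pi**2/27.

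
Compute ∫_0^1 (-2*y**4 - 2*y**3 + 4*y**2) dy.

13/30

By the power rule, an antiderivative is F(y) = -2*y**5/5 - y**4/2 + 4*y**3/3.
Then F(1) - F(0) = (13/30) - (0) = 13/30.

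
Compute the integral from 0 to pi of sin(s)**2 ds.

Use the identity sin^2(s) = (1 - cos(2*s))/2.
An antiderivative is F(s) = s/2 - sin(2*s)/4.
Then F(pi) - F(0) = (pi/2) - (0) = pi/2.

pi/2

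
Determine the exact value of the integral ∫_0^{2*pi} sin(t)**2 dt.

pi

Use the identity sin^2(t) = (1 - cos(2*t))/2.
An antiderivative is F(t) = t/2 - sin(2*t)/4.
Then F(2*pi) - F(0) = (pi) - (0) = pi.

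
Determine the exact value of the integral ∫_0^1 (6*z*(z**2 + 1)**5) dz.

63/2

Let u = z**2 + 1, so du = 2*z dz. When z = 0, u = 1; when z = 1, u = 2.
The integral becomes 3·∫ u**5 du from 1 to 2, with antiderivative u**6/2.
Back in z: F(z) = (z**2 + 1)**6/2.
Then F(1) - F(0) = (32) - (1/2) = 63/2.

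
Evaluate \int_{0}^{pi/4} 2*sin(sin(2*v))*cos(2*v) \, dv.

Let u = sin(2*v), so du = 2*cos(2*v) dv. When v = 0, u = 0; when v = pi/4, u = 1.
The integral becomes ∫ sin(u) du from 0 to 1, with antiderivative -cos(u).
Back in v: F(v) = -cos(sin(2*v)).
Then F(pi/4) - F(0) = (-cos(1)) - (-1) = 1 - cos(1).

1 - cos(1)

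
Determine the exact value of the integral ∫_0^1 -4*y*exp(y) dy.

Integrate by parts once (u = y, dv = -4*exp(y) dy).
An antiderivative is F(y) = (-4*y + 4)*exp(y).
Then F(1) - F(0) = (0) - (4) = -4.

-4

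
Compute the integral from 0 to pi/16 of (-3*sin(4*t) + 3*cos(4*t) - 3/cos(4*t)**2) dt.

An antiderivative is F(t) = 3*sin(4*t)/4 + 3*cos(4*t)/4 - 3*tan(4*t)/4.
Then F(pi/16) - F(0) = (-3/4 + 3*sqrt(2)/4) - (3/4) = -3/2 + 3*sqrt(2)/4.

-3/2 + 3*sqrt(2)/4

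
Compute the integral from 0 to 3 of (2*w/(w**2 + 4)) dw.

Let u = w**2 + 4, so du = 2*w dw. When w = 0, u = 4; when w = 3, u = 13.
The integral becomes ∫ 1/u du from 4 to 13, with antiderivative log(u).
Back in w: F(w) = log(w**2 + 4).
Then F(3) - F(0) = (log(13)) - (log(4)) = log(13/4).

log(13/4)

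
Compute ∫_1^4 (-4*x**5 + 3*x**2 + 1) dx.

By the power rule, an antiderivative is F(x) = -2*x**6/3 + x**3 + x.
Then F(4) - F(1) = (-7988/3) - (4/3) = -2664.

-2664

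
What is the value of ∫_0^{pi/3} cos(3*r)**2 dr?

Use the identity cos^2(3*r) = (1 + cos(6*r))/2.
An antiderivative is F(r) = r/2 + sin(6*r)/12.
Then F(pi/3) - F(0) = (pi/6) - (0) = pi/6.

pi/6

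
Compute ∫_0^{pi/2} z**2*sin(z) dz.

Integrate by parts twice (u = z^2, dv = sin(z) dz).
An antiderivative is F(z) = -z**2*cos(z) + 2*z*sin(z) + 2*cos(z).
Then F(pi/2) - F(0) = (pi) - (2) = -2 + pi.

-2 + pi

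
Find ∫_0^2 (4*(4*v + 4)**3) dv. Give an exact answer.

5120

Let u = 4*v + 4, so du = 4 dv. When v = 0, u = 4; when v = 2, u = 12.
The integral becomes ∫ u**3 du from 4 to 12, with antiderivative u**4/4.
Back in v: F(v) = (4*v + 4)**4/4.
Then F(2) - F(0) = (5184) - (64) = 5120.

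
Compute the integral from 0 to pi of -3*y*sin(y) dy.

-3*pi

Integrate by parts once (u = y, dv = -3*sin(y) dy).
An antiderivative is F(y) = 3*y*cos(y) - 3*sin(y).
Then F(pi) - F(0) = (-3*pi) - (0) = -3*pi.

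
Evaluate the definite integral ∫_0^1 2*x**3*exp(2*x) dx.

3/4 + exp(2)/4

Integrate by parts 3 times (u = x^3, dv = 2*exp(2*x) dx).
An antiderivative is F(x) = (4*x**3 - 6*x**2 + 6*x - 3)*exp(2*x)/4.
Then F(1) - F(0) = (exp(2)/4) - (-3/4) = 3/4 + exp(2)/4.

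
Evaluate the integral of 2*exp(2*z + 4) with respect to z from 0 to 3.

Let u = 2*z + 4, so du = 2 dz. When z = 0, u = 4; when z = 3, u = 10.
The integral becomes ∫ exp(u) du from 4 to 10, with antiderivative exp(u).
Back in z: F(z) = exp(2*z + 4).
Then F(3) - F(0) = (exp(10)) - (exp(4)) = -exp(4) + exp(10).

-exp(4) + exp(10)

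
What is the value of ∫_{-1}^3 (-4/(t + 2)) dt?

An antiderivative is F(t) = -4*log(t + 2).
Then F(3) - F(-1) = (-4*log(5)) - (0) = -4*log(5).

-4*log(5)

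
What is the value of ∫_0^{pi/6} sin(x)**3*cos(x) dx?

Let u = sin(x), so du = cos(x) dx. When x = 0, u = 0; when x = pi/6, u = 1/2.
The integral becomes ∫ u**3 du from 0 to 1/2, with antiderivative u**4/4.
Back in x: F(x) = sin(x)**4/4.
Then F(pi/6) - F(0) = (1/64) - (0) = 1/64.

1/64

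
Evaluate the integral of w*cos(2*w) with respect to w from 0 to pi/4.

-1/4 + pi/8

Integrate by parts once (u = w, dv = cos(2*w) dw).
An antiderivative is F(w) = w*sin(2*w)/2 + cos(2*w)/4.
Then F(pi/4) - F(0) = (pi/8) - (1/4) = -1/4 + pi/8.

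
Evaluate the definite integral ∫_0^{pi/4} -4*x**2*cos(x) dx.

sqrt(2)*(-pi - pi**2/8 + 4)

Integrate by parts twice (u = x^2, dv = -4*cos(x) dx).
An antiderivative is F(x) = -4*x**2*sin(x) - 8*x*cos(x) + 8*sin(x).
Then F(pi/4) - F(0) = (sqrt(2)*(-pi - pi**2/8 + 4)) - (0) = sqrt(2)*(-pi - pi**2/8 + 4).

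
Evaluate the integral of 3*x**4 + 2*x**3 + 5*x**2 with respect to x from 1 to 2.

1133/30

By the power rule, an antiderivative is F(x) = 3*x**5/5 + x**4/2 + 5*x**3/3.
Then F(2) - F(1) = (608/15) - (83/30) = 1133/30.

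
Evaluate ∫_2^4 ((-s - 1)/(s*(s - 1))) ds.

Factor the denominator: s**2 - s = s(s - 1).
Partial fractions: (-s - 1)/(s*(s - 1)) = 1/s - 2/(s - 1).
An antiderivative is F(s) = log(s) - 2*log(s - 1).
Then F(4) - F(2) = (log(4/9)) - (log(2)) = log(2/9).

log(2/9)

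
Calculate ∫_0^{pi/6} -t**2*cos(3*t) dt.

2/27 - pi**2/108

Integrate by parts twice (u = t^2, dv = -cos(3*t) dt).
An antiderivative is F(t) = -t**2*sin(3*t)/3 - 2*t*cos(3*t)/9 + 2*sin(3*t)/27.
Then F(pi/6) - F(0) = (2/27 - pi**2/108) - (0) = 2/27 - pi**2/108.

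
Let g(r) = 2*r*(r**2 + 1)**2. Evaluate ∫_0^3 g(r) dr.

333

Let u = r**2 + 1, so du = 2*r dr. When r = 0, u = 1; when r = 3, u = 10.
The integral becomes ∫ u**2 du from 1 to 10, with antiderivative u**3/3.
Back in r: F(r) = (r**2 + 1)**3/3.
Then F(3) - F(0) = (1000/3) - (1/3) = 333.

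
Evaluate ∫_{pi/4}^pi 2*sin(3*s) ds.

2/3 - sqrt(2)/3

An antiderivative is F(s) = -2*cos(3*s)/3.
Then F(pi) - F(pi/4) = (2/3) - (sqrt(2)/3) = 2/3 - sqrt(2)/3.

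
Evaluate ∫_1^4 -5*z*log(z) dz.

75/4 - 80*log(2)

Integrate by parts once (u = ln z, dv = -5*z dz).
An antiderivative is F(z) = -5*z**2*(2*log(z) - 1)/4.
Then F(4) - F(1) = (20 - 80*log(2)) - (5/4) = 75/4 - 80*log(2).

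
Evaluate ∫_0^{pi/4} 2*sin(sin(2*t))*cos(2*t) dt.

1 - cos(1)

Let u = sin(2*t), so du = 2*cos(2*t) dt. When t = 0, u = 0; when t = pi/4, u = 1.
The integral becomes ∫ sin(u) du from 0 to 1, with antiderivative -cos(u).
Back in t: F(t) = -cos(sin(2*t)).
Then F(pi/4) - F(0) = (-cos(1)) - (-1) = 1 - cos(1).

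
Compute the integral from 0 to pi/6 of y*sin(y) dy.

Integrate by parts once (u = y, dv = sin(y) dy).
An antiderivative is F(y) = -y*cos(y) + sin(y).
Then F(pi/6) - F(0) = (-sqrt(3)*pi/12 + 1/2) - (0) = -sqrt(3)*pi/12 + 1/2.

-sqrt(3)*pi/12 + 1/2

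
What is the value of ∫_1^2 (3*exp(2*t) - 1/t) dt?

-3*exp(2)/2 - log(2) + 3*exp(4)/2

An antiderivative is F(t) = 3*exp(2*t)/2 - log(t).
Then F(2) - F(1) = (-log(2) + 3*exp(4)/2) - (3*exp(2)/2) = -3*exp(2)/2 - log(2) + 3*exp(4)/2.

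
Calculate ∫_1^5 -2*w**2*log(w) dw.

Integrate by parts once (u = ln w, dv = -2*w**2 dw).
An antiderivative is F(w) = -2*w**3*(3*log(w) - 1)/9.
Then F(5) - F(1) = (250/9 - 250*log(5)/3) - (2/9) = 248/9 - 250*log(5)/3.

248/9 - 250*log(5)/3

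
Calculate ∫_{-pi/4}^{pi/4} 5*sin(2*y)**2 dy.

Use the identity sin^2(2*y) = (1 - cos(4*y))/2.
An antiderivative is F(y) = 5*y/2 - 5*sin(4*y)/8.
Then F(pi/4) - F(-pi/4) = (5*pi/8) - (-5*pi/8) = 5*pi/4.

5*pi/4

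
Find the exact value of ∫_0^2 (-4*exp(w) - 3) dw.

An antiderivative is F(w) = -3*w - 4*exp(w).
Then F(2) - F(0) = (-4*exp(2) - 6) - (-4) = -4*exp(2) - 2.

-4*exp(2) - 2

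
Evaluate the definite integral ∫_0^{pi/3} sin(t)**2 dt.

Use the identity sin^2(t) = (1 - cos(2*t))/2.
An antiderivative is F(t) = t/2 - sin(2*t)/4.
Then F(pi/3) - F(0) = (-sqrt(3)/8 + pi/6) - (0) = -sqrt(3)/8 + pi/6.

-sqrt(3)/8 + pi/6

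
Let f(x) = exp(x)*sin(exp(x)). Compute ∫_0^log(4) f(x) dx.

cos(1) - cos(4)

Let u = exp(x), so du = exp(x) dx. When x = 0, u = 1; when x = log(4), u = 4.
The integral becomes ∫ sin(u) du from 1 to 4, with antiderivative -cos(u).
Back in x: F(x) = -cos(exp(x)).
Then F(log(4)) - F(0) = (-cos(4)) - (-cos(1)) = cos(1) - cos(4).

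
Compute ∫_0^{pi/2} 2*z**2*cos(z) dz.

-4 + pi**2/2

Integrate by parts twice (u = z^2, dv = 2*cos(z) dz).
An antiderivative is F(z) = 2*z**2*sin(z) + 4*z*cos(z) - 4*sin(z).
Then F(pi/2) - F(0) = (-4 + pi**2/2) - (0) = -4 + pi**2/2.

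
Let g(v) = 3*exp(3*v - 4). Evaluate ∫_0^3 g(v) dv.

Let u = 3*v - 4, so du = 3 dv. When v = 0, u = -4; when v = 3, u = 5.
The integral becomes ∫ exp(u) du from -4 to 5, with antiderivative exp(u).
Back in v: F(v) = exp(3*v - 4).
Then F(3) - F(0) = (exp(5)) - (exp(-4)) = -(1 - exp(9))*exp(-4).

-(1 - exp(9))*exp(-4)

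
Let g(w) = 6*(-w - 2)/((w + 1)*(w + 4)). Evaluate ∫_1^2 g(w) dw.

Factor the denominator: w**2 + 5*w + 4 = (w + 4)(w + 1).
Partial fractions: 6*(-w - 2)/((w + 1)*(w + 4)) = -4/(w + 4) - 2/(w + 1).
An antiderivative is F(w) = -2*log(w + 1) - 4*log(w + 4).
Then F(2) - F(1) = (-6*log(3) - 4*log(2)) - (-4*log(5) - 2*log(2)) = -6*log(3) - 2*log(2) + 4*log(5).

-6*log(3) - 2*log(2) + 4*log(5)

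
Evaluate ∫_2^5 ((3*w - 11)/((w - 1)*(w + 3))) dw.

Factor the denominator: w**2 + 2*w - 3 = (w + 3)(w - 1).
Partial fractions: (3*w - 11)/((w - 1)*(w + 3)) = 5/(w + 3) - 2/(w - 1).
An antiderivative is F(w) = -2*log(w - 1) + 5*log(w + 3).
Then F(5) - F(2) = (11*log(2)) - (5*log(5)) = -5*log(5) + 11*log(2).

-5*log(5) + 11*log(2)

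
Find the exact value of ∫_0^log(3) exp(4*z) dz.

20

Let u = exp(z), so du = exp(z) dz. When z = 0, u = 1; when z = log(3), u = 3.
The integral becomes ∫ u**3 du from 1 to 3, with antiderivative u**4/4.
Back in z: F(z) = exp(4*z)/4.
Then F(log(3)) - F(0) = (81/4) - (1/4) = 20.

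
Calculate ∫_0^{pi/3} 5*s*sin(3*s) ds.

Integrate by parts once (u = s, dv = 5*sin(3*s) ds).
An antiderivative is F(s) = -5*s*cos(3*s)/3 + 5*sin(3*s)/9.
Then F(pi/3) - F(0) = (5*pi/9) - (0) = 5*pi/9.

5*pi/9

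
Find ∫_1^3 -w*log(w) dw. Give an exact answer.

Integrate by parts once (u = ln w, dv = -w dw).
An antiderivative is F(w) = -w**2*(2*log(w) - 1)/4.
Then F(3) - F(1) = (9/4 - 9*log(3)/2) - (1/4) = 2 - 9*log(3)/2.

2 - 9*log(3)/2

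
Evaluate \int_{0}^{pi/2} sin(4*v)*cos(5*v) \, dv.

-4/9

Use the identity sin(4*v)cos(5*v) = [sin(9*v) + sin(-v)]/2.
An antiderivative is F(v) = cos(v)/2 - cos(9*v)/18.
Then F(pi/2) - F(0) = (0) - (4/9) = -4/9.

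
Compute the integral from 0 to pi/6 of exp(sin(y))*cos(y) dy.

Let u = sin(y), so du = cos(y) dy. When y = 0, u = 0; when y = pi/6, u = 1/2.
The integral becomes ∫ exp(u) du from 0 to 1/2, with antiderivative exp(u).
Back in y: F(y) = exp(sin(y)).
Then F(pi/6) - F(0) = (exp(1/2)) - (1) = -1 + exp(1/2).

-1 + exp(1/2)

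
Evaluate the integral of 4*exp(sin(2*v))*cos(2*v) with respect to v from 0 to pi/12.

-2 + 2*exp(1/2)

Let u = sin(2*v), so du = 2*cos(2*v) dv. When v = 0, u = 0; when v = pi/12, u = 1/2.
The integral becomes 2·∫ exp(u) du from 0 to 1/2, with antiderivative 2*exp(u).
Back in v: F(v) = 2*exp(sin(2*v)).
Then F(pi/12) - F(0) = (2*exp(1/2)) - (2) = -2 + 2*exp(1/2).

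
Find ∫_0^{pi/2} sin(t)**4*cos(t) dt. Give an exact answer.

1/5

Let u = sin(t), so du = cos(t) dt. When t = 0, u = 0; when t = pi/2, u = 1.
The integral becomes ∫ u**4 du from 0 to 1, with antiderivative u**5/5.
Back in t: F(t) = sin(t)**5/5.
Then F(pi/2) - F(0) = (1/5) - (0) = 1/5.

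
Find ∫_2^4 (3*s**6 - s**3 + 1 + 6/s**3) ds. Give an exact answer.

773855/112

By the power rule, an antiderivative is F(s) = 3*s**7/7 - s**4/4 + s - 3/s**2.
Then F(4) - F(2) = (779691/112) - (1459/28) = 773855/112.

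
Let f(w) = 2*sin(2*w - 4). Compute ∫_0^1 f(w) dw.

Let u = 2*w - 4, so du = 2 dw. When w = 0, u = -4; when w = 1, u = -2.
The integral becomes ∫ sin(u) du from -4 to -2, with antiderivative -cos(u).
Back in w: F(w) = -cos(2*w - 4).
Then F(1) - F(0) = (-cos(2)) - (-cos(4)) = cos(4) - cos(2).

cos(4) - cos(2)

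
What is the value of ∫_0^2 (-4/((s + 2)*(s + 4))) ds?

log(9/16)

Factor the denominator: s**2 + 6*s + 8 = (s + 4)(s + 2).
Partial fractions: -4/((s + 2)*(s + 4)) = 2/(s + 4) - 2/(s + 2).
An antiderivative is F(s) = -2*log(s + 2) + 2*log(s + 4).
Then F(2) - F(0) = (log(9/4)) - (log(4)) = log(9/16).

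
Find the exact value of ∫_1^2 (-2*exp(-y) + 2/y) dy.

An antiderivative is F(y) = 2*log(y) + 2*exp(-y).
Then F(2) - F(1) = (2*exp(-2) + 2*log(2)) - (2*exp(-1)) = -2*exp(-1) + 2*exp(-2) + 2*log(2).

-2*exp(-1) + 2*exp(-2) + 2*log(2)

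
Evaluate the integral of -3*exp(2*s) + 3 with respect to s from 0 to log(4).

-45/2 + log(64)

An antiderivative is F(s) = -3*exp(2*s)/2 + 3*s.
Then F(log(4)) - F(0) = (-24 + 6*log(2)) - (-3/2) = -45/2 + log(64).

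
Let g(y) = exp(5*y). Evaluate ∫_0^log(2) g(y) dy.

Let u = exp(y), so du = exp(y) dy. When y = 0, u = 1; when y = log(2), u = 2.
The integral becomes ∫ u**4 du from 1 to 2, with antiderivative u**5/5.
Back in y: F(y) = exp(5*y)/5.
Then F(log(2)) - F(0) = (32/5) - (1/5) = 31/5.

31/5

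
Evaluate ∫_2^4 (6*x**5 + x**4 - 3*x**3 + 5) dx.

By the power rule, an antiderivative is F(x) = x**6 + x**5/5 - 3*x**4/4 + 5*x.
Then F(4) - F(2) = (20644/5) - (342/5) = 20302/5.

20302/5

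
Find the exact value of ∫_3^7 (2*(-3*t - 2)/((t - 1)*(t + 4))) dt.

-4*log(11) - 2*log(3) + 4*log(7)

Factor the denominator: t**2 + 3*t - 4 = (t + 4)(t - 1).
Partial fractions: 2*(-3*t - 2)/((t - 1)*(t + 4)) = -4/(t + 4) - 2/(t - 1).
An antiderivative is F(t) = -2*log(t - 1) - 4*log(t + 4).
Then F(7) - F(3) = (-4*log(11) - 2*log(3) - 2*log(2)) - (-4*log(7) - 2*log(2)) = -4*log(11) - 2*log(3) + 4*log(7).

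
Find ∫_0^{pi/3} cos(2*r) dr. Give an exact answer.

sqrt(3)/4

An antiderivative is F(r) = sin(2*r)/2.
Then F(pi/3) - F(0) = (sqrt(3)/4) - (0) = sqrt(3)/4.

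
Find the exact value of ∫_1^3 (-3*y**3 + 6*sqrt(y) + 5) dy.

By the power rule, an antiderivative is F(y) = -3*y**4/4 + 4*y**(3/2) + 5*y.
Then F(3) - F(1) = (-183/4 + 12*sqrt(3)) - (33/4) = -54 + 12*sqrt(3).

-54 + 12*sqrt(3)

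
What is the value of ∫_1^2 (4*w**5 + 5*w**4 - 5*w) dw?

131/2

By the power rule, an antiderivative is F(w) = 2*w**6/3 + w**5 - 5*w**2/2.
Then F(2) - F(1) = (194/3) - (-5/6) = 131/2.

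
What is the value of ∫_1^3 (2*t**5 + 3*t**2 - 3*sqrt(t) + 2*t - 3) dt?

818/3 - 6*sqrt(3)

By the power rule, an antiderivative is F(t) = t**6/3 - 2*t**(3/2) + t**3 + t**2 - 3*t.
Then F(3) - F(1) = (270 - 6*sqrt(3)) - (-8/3) = 818/3 - 6*sqrt(3).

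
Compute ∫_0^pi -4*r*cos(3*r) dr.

8/9

Integrate by parts once (u = r, dv = -4*cos(3*r) dr).
An antiderivative is F(r) = -4*r*sin(3*r)/3 - 4*cos(3*r)/9.
Then F(pi) - F(0) = (4/9) - (-4/9) = 8/9.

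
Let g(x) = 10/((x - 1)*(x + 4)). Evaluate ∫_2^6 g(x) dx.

log(9)

Factor the denominator: x**2 + 3*x - 4 = (x + 4)(x - 1).
Partial fractions: 10/((x - 1)*(x + 4)) = -2/(x + 4) + 2/(x - 1).
An antiderivative is F(x) = 2*log(x - 1) - 2*log(x + 4).
Then F(6) - F(2) = (-log(4)) - (-log(36)) = log(9).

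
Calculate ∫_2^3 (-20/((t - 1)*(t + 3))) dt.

Factor the denominator: t**2 + 2*t - 3 = (t + 3)(t - 1).
Partial fractions: -20/((t - 1)*(t + 3)) = 5/(t + 3) - 5/(t - 1).
An antiderivative is F(t) = -5*log(t - 1) + 5*log(t + 3).
Then F(3) - F(2) = (5*log(3)) - (5*log(5)) = -5*log(5) + 5*log(3).

-5*log(5) + 5*log(3)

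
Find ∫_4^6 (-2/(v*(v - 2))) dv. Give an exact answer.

Factor the denominator: v**2 - 2*v = v(v - 2).
Partial fractions: -2/(v*(v - 2)) = 1/v - 1/(v - 2).
An antiderivative is F(v) = log(v) - log(v - 2).
Then F(6) - F(4) = (log(3/2)) - (log(2)) = log(3/4).

log(3/4)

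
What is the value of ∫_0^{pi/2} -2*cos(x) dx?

-2

An antiderivative is F(x) = -2*sin(x).
Then F(pi/2) - F(0) = (-2) - (0) = -2.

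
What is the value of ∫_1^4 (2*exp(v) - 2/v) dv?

-2*exp(1) - 2*log(4) + 2*exp(4)

An antiderivative is F(v) = 2*exp(v) - 2*log(v).
Then F(4) - F(1) = (-2*log(4) + 2*exp(4)) - (2*exp(1)) = -2*exp(1) - 2*log(4) + 2*exp(4).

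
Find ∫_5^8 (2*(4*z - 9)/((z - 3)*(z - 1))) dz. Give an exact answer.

-13*log(2) + 3*log(5) + 5*log(7)

Factor the denominator: z**2 - 4*z + 3 = (z - 1)(z - 3).
Partial fractions: 2*(4*z - 9)/((z - 3)*(z - 1)) = 5/(z - 1) + 3/(z - 3).
An antiderivative is F(z) = 3*log(z - 3) + 5*log(z - 1).
Then F(8) - F(5) = (3*log(5) + 5*log(7)) - (13*log(2)) = -13*log(2) + 3*log(5) + 5*log(7).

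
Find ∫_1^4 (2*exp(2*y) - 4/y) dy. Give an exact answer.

An antiderivative is F(y) = exp(2*y) - 4*log(y).
Then F(4) - F(1) = (-8*log(2) + exp(8)) - (exp(2)) = -exp(2) - 8*log(2) + exp(8).

-exp(2) - 8*log(2) + exp(8)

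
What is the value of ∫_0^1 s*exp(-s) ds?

1 - 2*exp(-1)

Integrate by parts once (u = s, dv = exp(-s) ds).
An antiderivative is F(s) = (-s - 1)*exp(-s).
Then F(1) - F(0) = (-2*exp(-1)) - (-1) = 1 - 2*exp(-1).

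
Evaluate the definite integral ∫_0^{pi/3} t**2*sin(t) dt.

-1 - pi**2/18 + sqrt(3)*pi/3

Integrate by parts twice (u = t^2, dv = sin(t) dt).
An antiderivative is F(t) = -t**2*cos(t) + 2*t*sin(t) + 2*cos(t).
Then F(pi/3) - F(0) = (-pi**2/18 + 1 + sqrt(3)*pi/3) - (2) = -1 - pi**2/18 + sqrt(3)*pi/3.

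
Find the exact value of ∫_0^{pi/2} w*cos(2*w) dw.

Integrate by parts once (u = w, dv = cos(2*w) dw).
An antiderivative is F(w) = w*sin(2*w)/2 + cos(2*w)/4.
Then F(pi/2) - F(0) = (-1/4) - (1/4) = -1/2.

-1/2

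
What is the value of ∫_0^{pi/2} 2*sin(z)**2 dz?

pi/2

Use the identity sin^2(z) = (1 - cos(2*z))/2.
An antiderivative is F(z) = z - sin(2*z)/2.
Then F(pi/2) - F(0) = (pi/2) - (0) = pi/2.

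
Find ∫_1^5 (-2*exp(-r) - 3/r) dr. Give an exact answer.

-3*log(5) - 2*exp(-1) + 2*exp(-5)

An antiderivative is F(r) = -3*log(r) + 2*exp(-r).
Then F(5) - F(1) = (-3*log(5) + 2*exp(-5)) - (2*exp(-1)) = -3*log(5) - 2*exp(-1) + 2*exp(-5).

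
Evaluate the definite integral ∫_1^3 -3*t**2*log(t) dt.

26/3 - 27*log(3)

Integrate by parts once (u = ln t, dv = -3*t**2 dt).
An antiderivative is F(t) = -t**3*(3*log(t) - 1)/3.
Then F(3) - F(1) = (9 - 27*log(3)) - (1/3) = 26/3 - 27*log(3).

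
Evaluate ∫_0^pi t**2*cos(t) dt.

Integrate by parts twice (u = t^2, dv = cos(t) dt).
An antiderivative is F(t) = t**2*sin(t) + 2*t*cos(t) - 2*sin(t).
Then F(pi) - F(0) = (-2*pi) - (0) = -2*pi.

-2*pi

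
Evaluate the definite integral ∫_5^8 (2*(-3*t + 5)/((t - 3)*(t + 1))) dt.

-4*log(3) - 2*log(5) + 6*log(2)

Factor the denominator: t**2 - 2*t - 3 = (t + 1)(t - 3).
Partial fractions: 2*(-3*t + 5)/((t - 3)*(t + 1)) = -4/(t + 1) - 2/(t - 3).
An antiderivative is F(t) = -2*log(t - 3) - 4*log(t + 1).
Then F(8) - F(5) = (-8*log(3) - 2*log(5)) - (-4*log(3) - 6*log(2)) = -4*log(3) - 2*log(5) + 6*log(2).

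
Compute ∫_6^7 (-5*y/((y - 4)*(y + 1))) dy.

log(14/81)

Factor the denominator: y**2 - 3*y - 4 = (y + 1)(y - 4).
Partial fractions: -5*y/((y - 4)*(y + 1)) = -1/(y + 1) - 4/(y - 4).
An antiderivative is F(y) = -4*log(y - 4) - log(y + 1).
Then F(7) - F(6) = (-4*log(3) - 3*log(2)) - (-4*log(2) - log(7)) = log(14/81).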